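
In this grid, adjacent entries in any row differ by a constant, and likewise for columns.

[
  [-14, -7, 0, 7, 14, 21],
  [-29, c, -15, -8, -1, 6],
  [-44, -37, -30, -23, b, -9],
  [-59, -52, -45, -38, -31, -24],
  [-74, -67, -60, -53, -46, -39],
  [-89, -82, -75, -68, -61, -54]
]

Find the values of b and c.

Along each row the entries change by 7 per step; down each column they change by -15.
Row 3: from -44 at column 1, stepping by 7 to column 5 gives -16.
Row 2: from -29 at column 1, stepping by 7 to column 2 gives -22.

b = -16, c = -22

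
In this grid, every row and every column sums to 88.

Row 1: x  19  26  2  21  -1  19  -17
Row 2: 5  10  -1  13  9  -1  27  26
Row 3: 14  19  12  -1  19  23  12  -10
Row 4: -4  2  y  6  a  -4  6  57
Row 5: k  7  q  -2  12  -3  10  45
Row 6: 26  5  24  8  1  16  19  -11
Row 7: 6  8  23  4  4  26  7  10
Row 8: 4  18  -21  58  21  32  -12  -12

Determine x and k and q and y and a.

x = 19, k = 18, q = 1, y = 24, a = 1

Column 5: 21 + 9 + 19 + 12 + 1 + 4 + 21 = 87, so its missing entry is 88 − 87 = 1.
Row 1: 19 + 26 + 2 + 21 − 1 + 19 − 17 = 69, so its missing entry is 88 − 69 = 19.
Column 1: 19 + 5 + 14 − 4 + 26 + 6 + 4 = 70, so its missing entry is 88 − 70 = 18.
Row 5: 18 + 7 − 2 + 12 − 3 + 10 + 45 = 87, so its missing entry is 88 − 87 = 1.
Row 4: -4 + 2 + 6 + 1 − 4 + 6 + 57 = 64, so its missing entry is 88 − 64 = 24.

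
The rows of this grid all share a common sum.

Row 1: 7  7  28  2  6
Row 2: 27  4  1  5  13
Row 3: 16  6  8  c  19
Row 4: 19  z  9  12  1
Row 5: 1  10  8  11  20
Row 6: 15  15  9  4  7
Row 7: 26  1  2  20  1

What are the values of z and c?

z = 9, c = 1

Row 2 sums to 50 and so does row 5; that's the common total.
In row 4 the known cells total 41, leaving 50 − 41 = 9.
In row 3 the known cells total 49, leaving 50 − 49 = 1.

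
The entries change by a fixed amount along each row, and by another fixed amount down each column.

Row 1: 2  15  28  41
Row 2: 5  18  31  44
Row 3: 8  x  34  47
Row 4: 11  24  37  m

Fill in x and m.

Along each row the entries change by 13 per step; down each column they change by 3.
Row 3: from 8 at column 1, stepping by 13 to column 2 gives 21.
Row 4: from 11 at column 1, stepping by 13 to column 4 gives 50.

x = 21, m = 50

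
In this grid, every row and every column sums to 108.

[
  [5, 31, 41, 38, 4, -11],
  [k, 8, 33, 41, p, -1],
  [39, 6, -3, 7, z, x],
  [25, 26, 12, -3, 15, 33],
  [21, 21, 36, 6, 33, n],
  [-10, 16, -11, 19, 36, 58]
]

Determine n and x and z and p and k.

Row 5 has 21 + 21 + 36 + 6 + 33 = 117; the blank must be 108 − 117 = -9.
Column 1 has 5 + 39 + 25 + 21 − 10 = 80; the blank must be 108 − 80 = 28.
Row 2 has 28 + 8 + 33 + 41 − 1 = 109; the blank must be 108 − 109 = -1.
Column 5 has 4 − 1 + 15 + 33 + 36 = 87; the blank must be 108 − 87 = 21.
Row 3 has 39 + 6 − 3 + 7 + 21 = 70; the blank must be 108 − 70 = 38.

n = -9, x = 38, z = 21, p = -1, k = 28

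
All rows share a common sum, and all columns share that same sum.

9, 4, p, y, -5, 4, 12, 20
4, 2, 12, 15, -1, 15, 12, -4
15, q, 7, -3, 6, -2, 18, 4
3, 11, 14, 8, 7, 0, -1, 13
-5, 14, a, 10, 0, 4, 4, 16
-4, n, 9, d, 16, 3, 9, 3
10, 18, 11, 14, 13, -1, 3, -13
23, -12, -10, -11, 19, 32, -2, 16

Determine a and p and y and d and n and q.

a = 12, p = 0, y = 11, d = 11, n = 8, q = 10

Rows 2 and 4 both sum to 55, so that's the common total.
Row 3: 15 + 7 − 3 + 6 − 2 + 18 + 4 = 45, so its missing entry is 55 − 45 = 10.
Column 2: 4 + 2 + 10 + 11 + 14 + 18 − 12 = 47, so its missing entry is 55 − 47 = 8.
Row 5: -5 + 14 + 10 + 0 + 4 + 4 + 16 = 43, so its missing entry is 55 − 43 = 12.
Column 3: 12 + 7 + 14 + 12 + 9 + 11 − 10 = 55, so its missing entry is 55 − 55 = 0.
Row 1: 9 + 4 + 0 − 5 + 4 + 12 + 20 = 44, so its missing entry is 55 − 44 = 11.
Row 6: -4 + 8 + 9 + 16 + 3 + 9 + 3 = 44, so its missing entry is 55 − 44 = 11.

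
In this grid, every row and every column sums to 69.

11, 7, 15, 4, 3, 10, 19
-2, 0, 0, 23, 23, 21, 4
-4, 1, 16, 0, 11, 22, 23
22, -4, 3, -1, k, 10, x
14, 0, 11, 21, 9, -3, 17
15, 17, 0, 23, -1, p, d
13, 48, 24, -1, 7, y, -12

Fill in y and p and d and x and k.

The known cells in column 5 total 52, leaving 69 − 52 = 17 for the blank.
The known cells in row 7 total 79, leaving 69 − 79 = -10 for the blank.
The known cells in column 6 total 50, leaving 69 − 50 = 19 for the blank.
The known cells in row 6 total 73, leaving 69 − 73 = -4 for the blank.
The known cells in row 4 total 47, leaving 69 − 47 = 22 for the blank.

y = -10, p = 19, d = -4, x = 22, k = 17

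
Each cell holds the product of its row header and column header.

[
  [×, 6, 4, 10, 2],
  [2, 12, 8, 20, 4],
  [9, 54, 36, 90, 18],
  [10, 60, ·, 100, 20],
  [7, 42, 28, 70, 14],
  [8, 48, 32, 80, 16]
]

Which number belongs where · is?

10 × 4 = 40.

40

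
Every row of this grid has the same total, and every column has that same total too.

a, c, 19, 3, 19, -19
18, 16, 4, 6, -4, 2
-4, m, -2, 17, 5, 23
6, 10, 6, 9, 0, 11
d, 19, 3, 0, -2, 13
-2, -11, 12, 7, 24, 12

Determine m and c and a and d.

Rows 2 and 4 both sum to 42, so that's the common total.
Row 5 has 19 + 3 + 0 − 2 + 13 = 33; the blank must be 42 − 33 = 9.
Row 3 has -4 − 2 + 17 + 5 + 23 = 39; the blank must be 42 − 39 = 3.
Column 2 has 16 + 3 + 10 + 19 − 11 = 37; the blank must be 42 − 37 = 5.
Row 1 has 5 + 19 + 3 + 19 − 19 = 27; the blank must be 42 − 27 = 15.

m = 3, c = 5, a = 15, d = 9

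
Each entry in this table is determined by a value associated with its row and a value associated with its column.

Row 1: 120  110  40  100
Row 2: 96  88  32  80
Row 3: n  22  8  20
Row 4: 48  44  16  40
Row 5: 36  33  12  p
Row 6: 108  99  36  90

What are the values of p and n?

p = 30, n = 24

Each row is a constant multiple of every other row — this is a multiplication table with the headers hidden.
Row 5 is 33/110 = 3/10 times row 1, so its entry in column 4 is 100 × 3/10 = 30.
Row 3 is 22/110 = 1/5 times row 1, so its entry in column 1 is 120 × 1/5 = 24.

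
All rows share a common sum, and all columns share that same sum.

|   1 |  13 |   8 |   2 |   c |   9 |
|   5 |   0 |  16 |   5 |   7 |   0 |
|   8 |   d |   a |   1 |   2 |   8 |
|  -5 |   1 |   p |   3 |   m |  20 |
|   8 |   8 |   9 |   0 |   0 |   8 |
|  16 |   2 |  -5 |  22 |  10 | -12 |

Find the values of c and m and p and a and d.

c = 0, m = 14, p = 0, a = 5, d = 9

Rows 2 and 5 both sum to 33, so that's the common total.
The known cells in row 1 total 33, leaving 33 − 33 = 0 for the blank.
The known cells in column 2 total 24, leaving 33 − 24 = 9 for the blank.
The known cells in column 5 total 19, leaving 33 − 19 = 14 for the blank.
The known cells in row 3 total 28, leaving 33 − 28 = 5 for the blank.
The known cells in row 4 total 33, leaving 33 − 33 = 0 for the blank.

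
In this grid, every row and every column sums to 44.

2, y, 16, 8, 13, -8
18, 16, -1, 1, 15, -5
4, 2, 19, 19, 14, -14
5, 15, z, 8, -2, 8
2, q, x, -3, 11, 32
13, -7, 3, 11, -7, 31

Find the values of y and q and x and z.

Row 1: 2 + 16 + 8 + 13 − 8 = 31, so its missing entry is 44 − 31 = 13.
Row 4: 5 + 15 + 8 − 2 + 8 = 34, so its missing entry is 44 − 34 = 10.
Column 2: 13 + 16 + 2 + 15 − 7 = 39, so its missing entry is 44 − 39 = 5.
Row 5: 2 + 5 − 3 + 11 + 32 = 47, so its missing entry is 44 − 47 = -3.

y = 13, q = 5, x = -3, z = 10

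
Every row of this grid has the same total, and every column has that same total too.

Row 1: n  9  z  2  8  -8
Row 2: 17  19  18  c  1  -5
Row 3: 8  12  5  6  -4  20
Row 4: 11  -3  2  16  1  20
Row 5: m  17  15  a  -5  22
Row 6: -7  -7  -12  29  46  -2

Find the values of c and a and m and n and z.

c = -3, a = -3, m = 1, n = 17, z = 19

Rows 3 and 4 both sum to 47, so that's the common total.
Column 3 has 18 + 5 + 2 + 15 − 12 = 28; the blank must be 47 − 28 = 19.
Row 1 has 9 + 19 + 2 + 8 − 8 = 30; the blank must be 47 − 30 = 17.
Column 1 has 17 + 17 + 8 + 11 − 7 = 46; the blank must be 47 − 46 = 1.
Row 5 has 1 + 17 + 15 − 5 + 22 = 50; the blank must be 47 − 50 = -3.
Row 2 has 17 + 19 + 18 + 1 − 5 = 50; the blank must be 47 − 50 = -3.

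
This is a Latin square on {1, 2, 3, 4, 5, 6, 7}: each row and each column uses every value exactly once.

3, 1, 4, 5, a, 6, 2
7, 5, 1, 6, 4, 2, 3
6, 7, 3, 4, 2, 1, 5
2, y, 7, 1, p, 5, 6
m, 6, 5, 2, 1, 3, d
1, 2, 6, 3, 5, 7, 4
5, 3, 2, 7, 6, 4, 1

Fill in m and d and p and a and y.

m = 4, d = 7, p = 3, a = 7, y = 4

For row 5, column 1: column 1 already has {1, 2, 3, 5, 6, 7}; that leaves 4.
At (row 1, col 5): row 1 already has {1, 2, 3, 4, 5, 6}, so the value is 7.
For row 4, column 5: column 5 already has {1, 2, 4, 5, 6, 7}; that leaves 3.
At (row 4, col 2): row 4 already has {1, 2, 3, 5, 6, 7}, so the value is 4.
At (row 5, col 7): row 5 already has {1, 2, 3, 4, 5, 6}, so the value is 7.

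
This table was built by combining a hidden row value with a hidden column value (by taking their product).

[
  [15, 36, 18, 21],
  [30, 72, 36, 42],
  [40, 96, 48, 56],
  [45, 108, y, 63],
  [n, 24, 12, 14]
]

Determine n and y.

Each row is a constant multiple of every other row — this is a multiplication table with the headers hidden.
Row 5 is 14/21 = 2/3 times row 1, so its entry in column 1 is 15 × 2/3 = 10.
Row 4 is 63/21 = 3/1 times row 1, so its entry in column 3 is 18 × 3/1 = 54.

n = 10, y = 54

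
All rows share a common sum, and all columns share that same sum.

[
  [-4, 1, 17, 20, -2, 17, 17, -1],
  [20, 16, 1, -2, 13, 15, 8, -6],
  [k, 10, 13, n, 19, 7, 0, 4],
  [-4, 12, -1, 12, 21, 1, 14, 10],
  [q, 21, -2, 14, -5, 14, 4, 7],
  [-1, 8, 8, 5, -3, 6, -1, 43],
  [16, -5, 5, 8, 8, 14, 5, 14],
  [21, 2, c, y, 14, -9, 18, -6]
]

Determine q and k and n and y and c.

Rows 1 and 2 both sum to 65, so that's the common total.
Row 5: 21 − 2 + 14 − 5 + 14 + 4 + 7 = 53, so its missing entry is 65 − 53 = 12.
Column 1: -4 + 20 − 4 + 12 − 1 + 16 + 21 = 60, so its missing entry is 65 − 60 = 5.
Row 3: 5 + 10 + 13 + 19 + 7 + 0 + 4 = 58, so its missing entry is 65 − 58 = 7.
Column 4: 20 − 2 + 7 + 12 + 14 + 5 + 8 = 64, so its missing entry is 65 − 64 = 1.
Row 8: 21 + 2 + 1 + 14 − 9 + 18 − 6 = 41, so its missing entry is 65 − 41 = 24.

q = 12, k = 5, n = 7, y = 1, c = 24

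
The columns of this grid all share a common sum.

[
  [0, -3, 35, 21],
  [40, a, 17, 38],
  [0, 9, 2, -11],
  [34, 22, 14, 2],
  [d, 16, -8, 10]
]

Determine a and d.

a = 16, d = -14

Columns 3 and 4 both add up to 60, so every column sums to 60.
Column 2: -3 + 9 + 22 + 16 = 44, so the missing entry is 60 − 44 = 16.
Column 1: 0 + 40 + 0 + 34 = 74, so the missing entry is 60 − 74 = -14.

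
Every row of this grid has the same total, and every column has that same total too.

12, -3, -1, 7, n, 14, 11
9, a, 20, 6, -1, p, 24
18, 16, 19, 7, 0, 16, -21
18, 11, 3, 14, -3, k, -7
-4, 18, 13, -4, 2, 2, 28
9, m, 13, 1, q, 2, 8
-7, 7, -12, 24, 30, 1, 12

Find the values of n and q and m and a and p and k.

n = 15, q = 12, m = 10, a = -4, p = 1, k = 19

Rows 3 and 5 both sum to 55, so that's the common total.
Row 1 has 12 − 3 − 1 + 7 + 14 + 11 = 40; the blank must be 55 − 40 = 15.
Column 5 has 15 − 1 + 0 − 3 + 2 + 30 = 43; the blank must be 55 − 43 = 12.
Row 6 has 9 + 13 + 1 + 12 + 2 + 8 = 45; the blank must be 55 − 45 = 10.
Column 2 has -3 + 16 + 11 + 18 + 10 + 7 = 59; the blank must be 55 − 59 = -4.
Row 2 has 9 − 4 + 20 + 6 − 1 + 24 = 54; the blank must be 55 − 54 = 1.
Row 4 has 18 + 11 + 3 + 14 − 3 − 7 = 36; the blank must be 55 − 36 = 19.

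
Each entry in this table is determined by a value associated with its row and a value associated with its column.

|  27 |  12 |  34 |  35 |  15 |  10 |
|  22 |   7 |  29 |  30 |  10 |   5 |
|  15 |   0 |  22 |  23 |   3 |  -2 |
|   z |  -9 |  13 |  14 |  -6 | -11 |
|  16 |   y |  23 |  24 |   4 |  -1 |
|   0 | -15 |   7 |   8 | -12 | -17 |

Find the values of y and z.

y = 1, z = 6

The difference between any two rows is the same in every column — this is an addition table with the headers hidden.
Row 5 minus row 1 is 24 − 35 = -11, so its entry in column 2 is 12 + (-11) = 1.
Row 4 minus row 1 is 14 − 35 = -21, so its entry in column 1 is 27 + (-21) = 6.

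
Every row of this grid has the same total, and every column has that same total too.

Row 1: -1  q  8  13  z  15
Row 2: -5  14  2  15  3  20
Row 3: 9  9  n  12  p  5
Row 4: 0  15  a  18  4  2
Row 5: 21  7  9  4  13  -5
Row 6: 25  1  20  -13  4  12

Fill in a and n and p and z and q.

Rows 2 and 5 both sum to 49, so that's the common total.
The known cells in column 2 total 46, leaving 49 − 46 = 3 for the blank.
The known cells in row 1 total 38, leaving 49 − 38 = 11 for the blank.
The known cells in column 5 total 35, leaving 49 − 35 = 14 for the blank.
The known cells in row 3 total 49, leaving 49 − 49 = 0 for the blank.
The known cells in row 4 total 39, leaving 49 − 39 = 10 for the blank.

a = 10, n = 0, p = 14, z = 11, q = 3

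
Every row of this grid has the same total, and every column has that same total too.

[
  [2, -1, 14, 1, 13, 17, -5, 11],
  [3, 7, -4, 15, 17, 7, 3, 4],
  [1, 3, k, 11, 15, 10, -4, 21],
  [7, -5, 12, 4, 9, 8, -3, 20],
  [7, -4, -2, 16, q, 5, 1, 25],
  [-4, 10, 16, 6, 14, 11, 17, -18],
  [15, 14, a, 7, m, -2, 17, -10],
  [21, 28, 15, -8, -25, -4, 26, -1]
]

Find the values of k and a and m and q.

Rows 1 and 2 both sum to 52, so that's the common total.
Row 5 has 7 − 4 − 2 + 16 + 5 + 1 + 25 = 48; the blank must be 52 − 48 = 4.
Column 5 has 13 + 17 + 15 + 9 + 4 + 14 − 25 = 47; the blank must be 52 − 47 = 5.
Row 7 has 15 + 14 + 7 + 5 − 2 + 17 − 10 = 46; the blank must be 52 − 46 = 6.
Row 3 has 1 + 3 + 11 + 15 + 10 − 4 + 21 = 57; the blank must be 52 − 57 = -5.

k = -5, a = 6, m = 5, q = 4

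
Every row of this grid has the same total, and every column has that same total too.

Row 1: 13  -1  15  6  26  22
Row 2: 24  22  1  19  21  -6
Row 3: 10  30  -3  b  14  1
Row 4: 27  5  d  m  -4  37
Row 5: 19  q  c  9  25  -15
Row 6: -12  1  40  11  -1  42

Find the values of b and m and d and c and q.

b = 29, m = 7, d = 9, c = 19, q = 24

Rows 1 and 2 both sum to 81, so that's the common total.
Row 3: 10 + 30 − 3 + 14 + 1 = 52, so its missing entry is 81 − 52 = 29.
Column 4: 6 + 19 + 29 + 9 + 11 = 74, so its missing entry is 81 − 74 = 7.
Row 4: 27 + 5 + 7 − 4 + 37 = 72, so its missing entry is 81 − 72 = 9.
Column 3: 15 + 1 − 3 + 9 + 40 = 62, so its missing entry is 81 − 62 = 19.
Row 5: 19 + 19 + 9 + 25 − 15 = 57, so its missing entry is 81 − 57 = 24.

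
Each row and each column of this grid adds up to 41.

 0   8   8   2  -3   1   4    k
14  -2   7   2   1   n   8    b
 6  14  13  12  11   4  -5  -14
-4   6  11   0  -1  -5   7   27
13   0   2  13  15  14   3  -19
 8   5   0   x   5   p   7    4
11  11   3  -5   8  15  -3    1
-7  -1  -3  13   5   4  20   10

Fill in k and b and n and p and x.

k = 21, b = 11, n = 0, p = 8, x = 4

Row 1: 0 + 8 + 8 + 2 − 3 + 1 + 4 = 20, so its missing entry is 41 − 20 = 21.
Column 8: 21 − 14 + 27 − 19 + 4 + 1 + 10 = 30, so its missing entry is 41 − 30 = 11.
Row 2: 14 − 2 + 7 + 2 + 1 + 8 + 11 = 41, so its missing entry is 41 − 41 = 0.
Column 6: 1 + 0 + 4 − 5 + 14 + 15 + 4 = 33, so its missing entry is 41 − 33 = 8.
Row 6: 8 + 5 + 0 + 5 + 8 + 7 + 4 = 37, so its missing entry is 41 − 37 = 4.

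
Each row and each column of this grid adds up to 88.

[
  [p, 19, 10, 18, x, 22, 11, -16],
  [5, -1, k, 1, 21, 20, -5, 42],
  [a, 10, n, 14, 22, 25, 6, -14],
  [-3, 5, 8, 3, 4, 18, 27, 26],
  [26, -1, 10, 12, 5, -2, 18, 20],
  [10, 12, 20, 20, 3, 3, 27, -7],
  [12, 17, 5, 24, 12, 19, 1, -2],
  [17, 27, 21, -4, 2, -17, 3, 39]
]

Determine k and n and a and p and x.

Row 2 has 5 − 1 + 1 + 21 + 20 − 5 + 42 = 83; the blank must be 88 − 83 = 5.
Column 5 has 21 + 22 + 4 + 5 + 3 + 12 + 2 = 69; the blank must be 88 − 69 = 19.
Row 1 has 19 + 10 + 18 + 19 + 22 + 11 − 16 = 83; the blank must be 88 − 83 = 5.
Column 1 has 5 + 5 − 3 + 26 + 10 + 12 + 17 = 72; the blank must be 88 − 72 = 16.
Row 3 has 16 + 10 + 14 + 22 + 25 + 6 − 14 = 79; the blank must be 88 − 79 = 9.

k = 5, n = 9, a = 16, p = 5, x = 19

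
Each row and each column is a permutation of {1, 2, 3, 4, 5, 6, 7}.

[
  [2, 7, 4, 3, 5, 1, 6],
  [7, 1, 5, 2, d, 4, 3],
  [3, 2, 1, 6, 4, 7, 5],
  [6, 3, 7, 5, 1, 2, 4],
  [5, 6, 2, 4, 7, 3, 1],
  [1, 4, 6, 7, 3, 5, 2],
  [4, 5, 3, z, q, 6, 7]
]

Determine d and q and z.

d = 6, q = 2, z = 1

At (row 7, col 4): column 4 already has {2, 3, 4, 5, 6, 7}, so the value is 1.
Cell (7,5): row 7 already has {1, 3, 4, 5, 6, 7} → 2.
For row 2, column 5: row 2 already has {1, 2, 3, 4, 5, 7}; that leaves 6.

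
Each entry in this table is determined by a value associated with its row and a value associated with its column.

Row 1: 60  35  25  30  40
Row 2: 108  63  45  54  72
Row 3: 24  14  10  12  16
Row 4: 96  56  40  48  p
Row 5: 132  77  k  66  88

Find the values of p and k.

p = 64, k = 55

Each row is a constant multiple of every other row — this is a multiplication table with the headers hidden.
Row 4 is 56/35 = 8/5 times row 1, so its entry in column 5 is 40 × 8/5 = 64.
Row 5 is 77/35 = 11/5 times row 1, so its entry in column 3 is 25 × 11/5 = 55.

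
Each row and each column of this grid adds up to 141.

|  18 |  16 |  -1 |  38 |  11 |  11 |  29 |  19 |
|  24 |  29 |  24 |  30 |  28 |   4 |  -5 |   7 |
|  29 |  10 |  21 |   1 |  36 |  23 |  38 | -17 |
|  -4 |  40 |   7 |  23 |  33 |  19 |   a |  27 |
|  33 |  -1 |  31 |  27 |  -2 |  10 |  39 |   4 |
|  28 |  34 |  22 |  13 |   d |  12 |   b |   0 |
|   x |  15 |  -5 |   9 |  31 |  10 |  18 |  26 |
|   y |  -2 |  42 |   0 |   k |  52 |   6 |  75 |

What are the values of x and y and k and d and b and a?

Row 4 has -4 + 40 + 7 + 23 + 33 + 19 + 27 = 145; the blank must be 141 − 145 = -4.
Column 7 has 29 − 5 + 38 − 4 + 39 + 18 + 6 = 121; the blank must be 141 − 121 = 20.
Row 6 has 28 + 34 + 22 + 13 + 12 + 20 + 0 = 129; the blank must be 141 − 129 = 12.
Column 5 has 11 + 28 + 36 + 33 − 2 + 12 + 31 = 149; the blank must be 141 − 149 = -8.
Row 8 has -2 + 42 + 0 − 8 + 52 + 6 + 75 = 165; the blank must be 141 − 165 = -24.
Row 7 has 15 − 5 + 9 + 31 + 10 + 18 + 26 = 104; the blank must be 141 − 104 = 37.

x = 37, y = -24, k = -8, d = 12, b = 20, a = -4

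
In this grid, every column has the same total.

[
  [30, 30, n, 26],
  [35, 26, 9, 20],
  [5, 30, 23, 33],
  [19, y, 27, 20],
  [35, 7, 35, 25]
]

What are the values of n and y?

Columns 1 and 4 both add up to 124, so every column sums to 124.
Column 3: 9 + 23 + 27 + 35 = 94, so the missing entry is 124 − 94 = 30.
Column 2: 30 + 26 + 30 + 7 = 93, so the missing entry is 124 − 93 = 31.

n = 30, y = 31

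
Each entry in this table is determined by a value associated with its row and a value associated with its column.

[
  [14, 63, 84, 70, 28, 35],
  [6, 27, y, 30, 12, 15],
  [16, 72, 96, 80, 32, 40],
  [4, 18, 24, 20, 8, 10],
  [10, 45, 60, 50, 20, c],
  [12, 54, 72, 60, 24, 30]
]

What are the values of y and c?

y = 36, c = 25

Each row is a constant multiple of every other row — this is a multiplication table with the headers hidden.
Row 2 is 27/63 = 3/7 times row 1, so its entry in column 3 is 84 × 3/7 = 36.
Row 5 is 45/63 = 5/7 times row 1, so its entry in column 6 is 35 × 5/7 = 25.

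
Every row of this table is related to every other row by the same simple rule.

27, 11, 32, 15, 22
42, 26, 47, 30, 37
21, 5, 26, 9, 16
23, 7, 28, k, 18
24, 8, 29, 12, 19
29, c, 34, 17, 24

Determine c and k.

c = 13, k = 11

The difference between any two rows is the same in every column — this is an addition table with the headers hidden.
Row 6 minus row 1 is 29 − 27 = 2, so its entry in column 2 is 11 + 2 = 13.
Row 4 minus row 1 is 23 − 27 = -4, so its entry in column 4 is 15 + (-4) = 11.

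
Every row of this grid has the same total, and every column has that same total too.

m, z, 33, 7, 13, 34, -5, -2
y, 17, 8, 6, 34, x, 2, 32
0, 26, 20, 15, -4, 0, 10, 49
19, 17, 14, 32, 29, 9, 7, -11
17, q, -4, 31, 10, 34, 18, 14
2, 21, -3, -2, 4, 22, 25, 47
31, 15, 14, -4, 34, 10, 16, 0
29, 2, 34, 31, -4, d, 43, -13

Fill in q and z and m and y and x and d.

Rows 3 and 4 both sum to 116, so that's the common total.
Row 8: 29 + 2 + 34 + 31 − 4 + 43 − 13 = 122, so its missing entry is 116 − 122 = -6.
Column 6: 34 + 0 + 9 + 34 + 22 + 10 − 6 = 103, so its missing entry is 116 − 103 = 13.
Row 2: 17 + 8 + 6 + 34 + 13 + 2 + 32 = 112, so its missing entry is 116 − 112 = 4.
Column 1: 4 + 0 + 19 + 17 + 2 + 31 + 29 = 102, so its missing entry is 116 − 102 = 14.
Row 1: 14 + 33 + 7 + 13 + 34 − 5 − 2 = 94, so its missing entry is 116 − 94 = 22.
Row 5: 17 − 4 + 31 + 10 + 34 + 18 + 14 = 120, so its missing entry is 116 − 120 = -4.

q = -4, z = 22, m = 14, y = 4, x = 13, d = -6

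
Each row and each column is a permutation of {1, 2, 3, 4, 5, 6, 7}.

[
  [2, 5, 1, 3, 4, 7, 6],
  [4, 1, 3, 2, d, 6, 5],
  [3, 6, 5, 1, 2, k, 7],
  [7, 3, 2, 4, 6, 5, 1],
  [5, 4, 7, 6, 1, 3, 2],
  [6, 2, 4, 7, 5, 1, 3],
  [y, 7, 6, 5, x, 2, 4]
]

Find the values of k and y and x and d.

For row 3, column 6: row 3 already has {1, 2, 3, 5, 6, 7}; that leaves 4.
At (row 2, col 5): row 2 already has {1, 2, 3, 4, 5, 6}, so the value is 7.
For row 7, column 5: column 5 already has {1, 2, 4, 5, 6, 7}; that leaves 3.
At (row 7, col 1): row 7 already has {2, 3, 4, 5, 6, 7}, so the value is 1.

k = 4, y = 1, x = 3, d = 7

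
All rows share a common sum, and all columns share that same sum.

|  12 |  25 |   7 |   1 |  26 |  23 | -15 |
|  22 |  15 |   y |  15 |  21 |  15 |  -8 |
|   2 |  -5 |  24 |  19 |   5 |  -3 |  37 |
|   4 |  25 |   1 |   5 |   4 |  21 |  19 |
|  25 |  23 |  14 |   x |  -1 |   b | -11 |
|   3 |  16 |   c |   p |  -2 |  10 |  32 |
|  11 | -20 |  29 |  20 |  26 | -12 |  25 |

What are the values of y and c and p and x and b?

y = -1, c = 5, p = 15, x = 4, b = 25

Rows 1 and 3 both sum to 79, so that's the common total.
Row 2: 22 + 15 + 15 + 21 + 15 − 8 = 80, so its missing entry is 79 − 80 = -1.
Column 6: 23 + 15 − 3 + 21 + 10 − 12 = 54, so its missing entry is 79 − 54 = 25.
Row 5: 25 + 23 + 14 − 1 + 25 − 11 = 75, so its missing entry is 79 − 75 = 4.
Column 4: 1 + 15 + 19 + 5 + 4 + 20 = 64, so its missing entry is 79 − 64 = 15.
Row 6: 3 + 16 + 15 − 2 + 10 + 32 = 74, so its missing entry is 79 − 74 = 5.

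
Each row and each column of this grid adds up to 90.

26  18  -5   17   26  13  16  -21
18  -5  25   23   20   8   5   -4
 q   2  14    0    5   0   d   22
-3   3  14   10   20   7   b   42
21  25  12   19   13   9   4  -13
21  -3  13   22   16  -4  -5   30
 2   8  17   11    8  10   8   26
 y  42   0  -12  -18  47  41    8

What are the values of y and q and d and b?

Row 8 has 42 + 0 − 12 − 18 + 47 + 41 + 8 = 108; the blank must be 90 − 108 = -18.
Column 1 has 26 + 18 − 3 + 21 + 21 + 2 − 18 = 67; the blank must be 90 − 67 = 23.
Row 3 has 23 + 2 + 14 + 0 + 5 + 0 + 22 = 66; the blank must be 90 − 66 = 24.
Row 4 has -3 + 3 + 14 + 10 + 20 + 7 + 42 = 93; the blank must be 90 − 93 = -3.

y = -18, q = 23, d = 24, b = -3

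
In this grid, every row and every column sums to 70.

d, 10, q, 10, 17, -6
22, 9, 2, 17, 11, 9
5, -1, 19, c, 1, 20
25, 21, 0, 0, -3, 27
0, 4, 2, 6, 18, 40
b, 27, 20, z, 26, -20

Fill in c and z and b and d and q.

Row 3 has 5 − 1 + 19 + 1 + 20 = 44; the blank must be 70 − 44 = 26.
Column 3 has 2 + 19 + 0 + 2 + 20 = 43; the blank must be 70 − 43 = 27.
Row 1 has 10 + 27 + 10 + 17 − 6 = 58; the blank must be 70 − 58 = 12.
Column 1 has 12 + 22 + 5 + 25 + 0 = 64; the blank must be 70 − 64 = 6.
Row 6 has 6 + 27 + 20 + 26 − 20 = 59; the blank must be 70 − 59 = 11.

c = 26, z = 11, b = 6, d = 12, q = 27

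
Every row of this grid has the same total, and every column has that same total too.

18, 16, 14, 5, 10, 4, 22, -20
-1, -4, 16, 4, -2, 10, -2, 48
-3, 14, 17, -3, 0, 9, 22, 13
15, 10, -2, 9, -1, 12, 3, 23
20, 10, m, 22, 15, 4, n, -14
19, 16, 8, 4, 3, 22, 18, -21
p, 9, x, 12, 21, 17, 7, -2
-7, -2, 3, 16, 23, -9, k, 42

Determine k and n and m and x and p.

k = 3, n = -4, m = 16, x = -3, p = 8

Rows 1 and 2 both sum to 69, so that's the common total.
Row 8: -7 − 2 + 3 + 16 + 23 − 9 + 42 = 66, so its missing entry is 69 − 66 = 3.
Column 7: 22 − 2 + 22 + 3 + 18 + 7 + 3 = 73, so its missing entry is 69 − 73 = -4.
Row 5: 20 + 10 + 22 + 15 + 4 − 4 − 14 = 53, so its missing entry is 69 − 53 = 16.
Column 3: 14 + 16 + 17 − 2 + 16 + 8 + 3 = 72, so its missing entry is 69 − 72 = -3.
Row 7: 9 − 3 + 12 + 21 + 17 + 7 − 2 = 61, so its missing entry is 69 − 61 = 8.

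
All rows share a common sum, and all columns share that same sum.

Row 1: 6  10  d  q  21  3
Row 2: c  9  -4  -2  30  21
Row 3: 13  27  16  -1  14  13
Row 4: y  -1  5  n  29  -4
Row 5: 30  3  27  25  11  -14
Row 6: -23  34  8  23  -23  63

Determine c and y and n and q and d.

Rows 3 and 5 both sum to 82, so that's the common total.
The known cells in column 3 total 52, leaving 82 − 52 = 30 for the blank.
The known cells in row 1 total 70, leaving 82 − 70 = 12 for the blank.
The known cells in column 4 total 57, leaving 82 − 57 = 25 for the blank.
The known cells in row 4 total 54, leaving 82 − 54 = 28 for the blank.
The known cells in row 2 total 54, leaving 82 − 54 = 28 for the blank.

c = 28, y = 28, n = 25, q = 12, d = 30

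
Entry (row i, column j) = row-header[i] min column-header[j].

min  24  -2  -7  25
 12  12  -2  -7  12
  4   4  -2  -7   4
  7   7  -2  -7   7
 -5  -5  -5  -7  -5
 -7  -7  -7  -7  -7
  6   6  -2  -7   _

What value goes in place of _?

min(6, 25) = 6.

6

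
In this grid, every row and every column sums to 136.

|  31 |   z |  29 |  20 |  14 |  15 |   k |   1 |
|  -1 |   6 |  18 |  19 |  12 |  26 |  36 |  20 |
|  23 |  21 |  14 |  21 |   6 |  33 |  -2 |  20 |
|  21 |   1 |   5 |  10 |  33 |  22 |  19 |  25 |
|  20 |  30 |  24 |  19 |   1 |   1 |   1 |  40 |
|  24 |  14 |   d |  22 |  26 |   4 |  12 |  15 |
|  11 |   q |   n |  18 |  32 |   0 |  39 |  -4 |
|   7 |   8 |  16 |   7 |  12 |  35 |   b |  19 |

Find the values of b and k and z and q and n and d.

b = 32, k = -1, z = 27, q = 29, n = 11, d = 19

Row 8 has 7 + 8 + 16 + 7 + 12 + 35 + 19 = 104; the blank must be 136 − 104 = 32.
Column 7 has 36 − 2 + 19 + 1 + 12 + 39 + 32 = 137; the blank must be 136 − 137 = -1.
Row 1 has 31 + 29 + 20 + 14 + 15 − 1 + 1 = 109; the blank must be 136 − 109 = 27.
Column 2 has 27 + 6 + 21 + 1 + 30 + 14 + 8 = 107; the blank must be 136 − 107 = 29.
Row 7 has 11 + 29 + 18 + 32 + 0 + 39 − 4 = 125; the blank must be 136 − 125 = 11.
Row 6 has 24 + 14 + 22 + 26 + 4 + 12 + 15 = 117; the blank must be 136 − 117 = 19.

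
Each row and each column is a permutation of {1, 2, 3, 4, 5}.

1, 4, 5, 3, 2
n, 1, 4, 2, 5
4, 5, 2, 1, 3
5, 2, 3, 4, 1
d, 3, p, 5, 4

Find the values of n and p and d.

n = 3, p = 1, d = 2

At (row 2, col 1): row 2 already has {1, 2, 4, 5}, so the value is 3.
For row 5, column 1: column 1 already has {1, 3, 4, 5}; that leaves 2.
At (row 5, col 3): row 5 already has {2, 3, 4, 5}, so the value is 1.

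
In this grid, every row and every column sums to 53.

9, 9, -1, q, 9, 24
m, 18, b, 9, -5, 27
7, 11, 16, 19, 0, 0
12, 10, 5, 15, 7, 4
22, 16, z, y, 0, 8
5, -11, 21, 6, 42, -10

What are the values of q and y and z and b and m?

Row 1 has 9 + 9 − 1 + 9 + 24 = 50; the blank must be 53 − 50 = 3.
Column 4 has 3 + 9 + 19 + 15 + 6 = 52; the blank must be 53 − 52 = 1.
Row 5 has 22 + 16 + 1 + 0 + 8 = 47; the blank must be 53 − 47 = 6.
Column 3 has -1 + 16 + 5 + 6 + 21 = 47; the blank must be 53 − 47 = 6.
Row 2 has 18 + 6 + 9 − 5 + 27 = 55; the blank must be 53 − 55 = -2.

q = 3, y = 1, z = 6, b = 6, m = -2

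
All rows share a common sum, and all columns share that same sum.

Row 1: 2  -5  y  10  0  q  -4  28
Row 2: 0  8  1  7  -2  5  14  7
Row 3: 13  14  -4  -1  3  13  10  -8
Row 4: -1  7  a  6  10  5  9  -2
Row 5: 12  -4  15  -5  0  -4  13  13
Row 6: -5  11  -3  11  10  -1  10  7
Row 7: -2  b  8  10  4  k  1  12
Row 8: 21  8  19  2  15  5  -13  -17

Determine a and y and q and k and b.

a = 6, y = -2, q = 11, k = 6, b = 1

Rows 2 and 3 both sum to 40, so that's the common total.
The known cells in column 2 total 39, leaving 40 − 39 = 1 for the blank.
The known cells in row 7 total 34, leaving 40 − 34 = 6 for the blank.
The known cells in column 6 total 29, leaving 40 − 29 = 11 for the blank.
The known cells in row 1 total 42, leaving 40 − 42 = -2 for the blank.
The known cells in row 4 total 34, leaving 40 − 34 = 6 for the blank.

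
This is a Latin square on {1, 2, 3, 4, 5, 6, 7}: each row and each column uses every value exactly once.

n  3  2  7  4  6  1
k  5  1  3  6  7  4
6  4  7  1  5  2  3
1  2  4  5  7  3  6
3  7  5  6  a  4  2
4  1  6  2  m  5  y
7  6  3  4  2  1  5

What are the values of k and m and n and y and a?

For row 5, column 5: row 5 already has {2, 3, 4, 5, 6, 7}; that leaves 1.
Cell (1,1): row 1 already has {1, 2, 3, 4, 6, 7} → 5.
Cell (6,5): column 5 already has {1, 2, 4, 5, 6, 7} → 3.
At (row 6, col 7): row 6 already has {1, 2, 3, 4, 5, 6}, so the value is 7.
For row 2, column 1: row 2 already has {1, 3, 4, 5, 6, 7}; that leaves 2.

k = 2, m = 3, n = 5, y = 7, a = 1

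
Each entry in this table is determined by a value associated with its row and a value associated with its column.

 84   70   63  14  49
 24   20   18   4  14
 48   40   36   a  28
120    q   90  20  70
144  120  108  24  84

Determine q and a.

q = 100, a = 8

Each row is a constant multiple of every other row — this is a multiplication table with the headers hidden.
Row 4 is 120/84 = 10/7 times row 1, so its entry in column 2 is 70 × 10/7 = 100.
Row 3 is 48/84 = 4/7 times row 1, so its entry in column 4 is 14 × 4/7 = 8.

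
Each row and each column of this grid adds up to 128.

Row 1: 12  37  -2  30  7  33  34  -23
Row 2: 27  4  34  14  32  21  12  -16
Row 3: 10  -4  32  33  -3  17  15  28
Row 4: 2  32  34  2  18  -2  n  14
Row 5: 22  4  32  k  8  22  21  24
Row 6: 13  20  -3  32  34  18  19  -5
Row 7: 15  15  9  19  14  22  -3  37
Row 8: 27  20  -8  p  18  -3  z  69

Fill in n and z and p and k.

Row 5: 22 + 4 + 32 + 8 + 22 + 21 + 24 = 133, so its missing entry is 128 − 133 = -5.
Column 4: 30 + 14 + 33 + 2 − 5 + 32 + 19 = 125, so its missing entry is 128 − 125 = 3.
Row 8: 27 + 20 − 8 + 3 + 18 − 3 + 69 = 126, so its missing entry is 128 − 126 = 2.
Row 4: 2 + 32 + 34 + 2 + 18 − 2 + 14 = 100, so its missing entry is 128 − 100 = 28.

n = 28, z = 2, p = 3, k = -5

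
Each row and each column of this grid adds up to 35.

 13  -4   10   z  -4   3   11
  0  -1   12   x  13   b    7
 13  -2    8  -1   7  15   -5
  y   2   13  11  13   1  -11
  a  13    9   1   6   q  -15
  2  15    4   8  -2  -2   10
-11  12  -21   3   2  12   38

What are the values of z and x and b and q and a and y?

The known cells in row 1 total 29, leaving 35 − 29 = 6 for the blank.
The known cells in row 4 total 29, leaving 35 − 29 = 6 for the blank.
The known cells in column 1 total 23, leaving 35 − 23 = 12 for the blank.
The known cells in row 5 total 26, leaving 35 − 26 = 9 for the blank.
The known cells in column 6 total 38, leaving 35 − 38 = -3 for the blank.
The known cells in row 2 total 28, leaving 35 − 28 = 7 for the blank.

z = 6, x = 7, b = -3, q = 9, a = 12, y = 6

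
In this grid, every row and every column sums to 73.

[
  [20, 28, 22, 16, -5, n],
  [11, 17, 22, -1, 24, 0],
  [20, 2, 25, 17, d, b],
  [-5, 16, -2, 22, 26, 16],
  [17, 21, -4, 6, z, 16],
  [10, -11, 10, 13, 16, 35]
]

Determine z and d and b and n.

z = 17, d = -5, b = 14, n = -8

Row 5: 17 + 21 − 4 + 6 + 16 = 56, so its missing entry is 73 − 56 = 17.
Column 5: -5 + 24 + 26 + 17 + 16 = 78, so its missing entry is 73 − 78 = -5.
Row 3: 20 + 2 + 25 + 17 − 5 = 59, so its missing entry is 73 − 59 = 14.
Row 1: 20 + 28 + 22 + 16 − 5 = 81, so its missing entry is 73 − 81 = -8.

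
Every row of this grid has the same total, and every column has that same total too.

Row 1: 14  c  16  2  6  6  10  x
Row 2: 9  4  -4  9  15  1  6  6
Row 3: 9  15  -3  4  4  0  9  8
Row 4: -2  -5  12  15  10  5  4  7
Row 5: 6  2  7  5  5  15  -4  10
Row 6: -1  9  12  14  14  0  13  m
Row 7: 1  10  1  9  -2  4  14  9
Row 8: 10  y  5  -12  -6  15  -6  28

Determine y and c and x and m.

y = 12, c = -1, x = -7, m = -15

Rows 2 and 3 both sum to 46, so that's the common total.
Row 8 has 10 + 5 − 12 − 6 + 15 − 6 + 28 = 34; the blank must be 46 − 34 = 12.
Column 2 has 4 + 15 − 5 + 2 + 9 + 10 + 12 = 47; the blank must be 46 − 47 = -1.
Row 1 has 14 − 1 + 16 + 2 + 6 + 6 + 10 = 53; the blank must be 46 − 53 = -7.
Row 6 has -1 + 9 + 12 + 14 + 14 + 0 + 13 = 61; the blank must be 46 − 61 = -15.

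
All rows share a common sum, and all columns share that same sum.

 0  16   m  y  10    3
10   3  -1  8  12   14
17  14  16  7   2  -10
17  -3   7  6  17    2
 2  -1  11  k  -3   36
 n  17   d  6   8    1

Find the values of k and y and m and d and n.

Rows 2 and 3 both sum to 46, so that's the common total.
The known cells in row 5 total 45, leaving 46 − 45 = 1 for the blank.
The known cells in column 4 total 28, leaving 46 − 28 = 18 for the blank.
The known cells in row 1 total 47, leaving 46 − 47 = -1 for the blank.
The known cells in column 1 total 46, leaving 46 − 46 = 0 for the blank.
The known cells in row 6 total 32, leaving 46 − 32 = 14 for the blank.

k = 1, y = 18, m = -1, d = 14, n = 0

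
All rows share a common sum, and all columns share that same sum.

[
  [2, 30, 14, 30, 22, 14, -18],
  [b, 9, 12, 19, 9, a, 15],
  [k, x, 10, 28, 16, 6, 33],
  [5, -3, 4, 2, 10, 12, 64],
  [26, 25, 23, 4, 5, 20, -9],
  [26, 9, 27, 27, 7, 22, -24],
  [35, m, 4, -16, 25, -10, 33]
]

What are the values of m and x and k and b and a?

m = 23, x = 1, k = 0, b = 0, a = 30

Rows 1 and 4 both sum to 94, so that's the common total.
Column 6: 14 + 6 + 12 + 20 + 22 − 10 = 64, so its missing entry is 94 − 64 = 30.
Row 7: 35 + 4 − 16 + 25 − 10 + 33 = 71, so its missing entry is 94 − 71 = 23.
Column 2: 30 + 9 − 3 + 25 + 9 + 23 = 93, so its missing entry is 94 − 93 = 1.
Row 3: 1 + 10 + 28 + 16 + 6 + 33 = 94, so its missing entry is 94 − 94 = 0.
Row 2: 9 + 12 + 19 + 9 + 30 + 15 = 94, so its missing entry is 94 − 94 = 0.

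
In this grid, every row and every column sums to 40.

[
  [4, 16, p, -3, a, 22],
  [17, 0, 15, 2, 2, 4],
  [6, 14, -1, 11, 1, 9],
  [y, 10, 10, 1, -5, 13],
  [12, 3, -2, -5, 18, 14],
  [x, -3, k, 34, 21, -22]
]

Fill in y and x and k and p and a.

y = 11, x = -10, k = 20, p = -2, a = 3

Column 5 has 2 + 1 − 5 + 18 + 21 = 37; the blank must be 40 − 37 = 3.
Row 4 has 10 + 10 + 1 − 5 + 13 = 29; the blank must be 40 − 29 = 11.
Row 1 has 4 + 16 − 3 + 3 + 22 = 42; the blank must be 40 − 42 = -2.
Column 1 has 4 + 17 + 6 + 11 + 12 = 50; the blank must be 40 − 50 = -10.
Row 6 has -10 − 3 + 34 + 21 − 22 = 20; the blank must be 40 − 20 = 20.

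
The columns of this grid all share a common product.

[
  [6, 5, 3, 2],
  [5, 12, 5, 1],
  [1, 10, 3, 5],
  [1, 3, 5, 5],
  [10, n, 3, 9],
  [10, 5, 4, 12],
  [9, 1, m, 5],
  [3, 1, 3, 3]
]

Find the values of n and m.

Columns 1 and 4 each multiply to 81000, so every column has product 81000.
Column 2: 5×12×10×3×5×1×1 = 9000, so the missing entry is 81000 ÷ 9000 = 9.
Column 3: 3×5×3×5×3×4×3 = 8100, so the missing entry is 81000 ÷ 8100 = 10.

n = 9, m = 10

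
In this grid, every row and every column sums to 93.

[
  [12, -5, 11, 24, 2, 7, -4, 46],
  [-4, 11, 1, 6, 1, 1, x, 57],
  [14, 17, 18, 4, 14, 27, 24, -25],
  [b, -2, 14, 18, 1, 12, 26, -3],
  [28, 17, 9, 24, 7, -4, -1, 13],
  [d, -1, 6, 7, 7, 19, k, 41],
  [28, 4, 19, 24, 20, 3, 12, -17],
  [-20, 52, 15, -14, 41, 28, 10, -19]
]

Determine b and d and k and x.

b = 27, d = 8, k = 6, x = 20

The known cells in row 2 total 73, leaving 93 − 73 = 20 for the blank.
The known cells in column 7 total 87, leaving 93 − 87 = 6 for the blank.
The known cells in row 6 total 85, leaving 93 − 85 = 8 for the blank.
The known cells in row 4 total 66, leaving 93 − 66 = 27 for the blank.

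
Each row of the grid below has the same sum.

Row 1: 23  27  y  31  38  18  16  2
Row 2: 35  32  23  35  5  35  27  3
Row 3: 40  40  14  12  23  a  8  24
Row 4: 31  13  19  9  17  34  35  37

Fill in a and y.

a = 34, y = 40

Row 2 sums to 195 and so does row 4; that's the common total.
In row 3 the known cells total 161, leaving 195 − 161 = 34.
In row 1 the known cells total 155, leaving 195 − 155 = 40.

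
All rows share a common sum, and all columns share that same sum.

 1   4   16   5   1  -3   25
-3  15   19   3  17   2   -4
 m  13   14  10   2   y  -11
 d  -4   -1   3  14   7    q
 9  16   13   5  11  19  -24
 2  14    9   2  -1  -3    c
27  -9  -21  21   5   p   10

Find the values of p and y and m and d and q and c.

Rows 1 and 2 both sum to 49, so that's the common total.
The known cells in row 7 total 33, leaving 49 − 33 = 16 for the blank.
The known cells in row 6 total 23, leaving 49 − 23 = 26 for the blank.
The known cells in column 7 total 22, leaving 49 − 22 = 27 for the blank.
The known cells in row 4 total 46, leaving 49 − 46 = 3 for the blank.
The known cells in column 1 total 39, leaving 49 − 39 = 10 for the blank.
The known cells in row 3 total 38, leaving 49 − 38 = 11 for the blank.

p = 16, y = 11, m = 10, d = 3, q = 27, c = 26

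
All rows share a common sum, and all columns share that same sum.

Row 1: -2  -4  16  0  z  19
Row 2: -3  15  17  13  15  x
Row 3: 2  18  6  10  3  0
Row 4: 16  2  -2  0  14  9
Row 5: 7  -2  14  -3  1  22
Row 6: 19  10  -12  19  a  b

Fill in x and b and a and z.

x = -18, b = 7, a = -4, z = 10

Rows 3 and 4 both sum to 39, so that's the common total.
The known cells in row 1 total 29, leaving 39 − 29 = 10 for the blank.
The known cells in column 5 total 43, leaving 39 − 43 = -4 for the blank.
The known cells in row 6 total 32, leaving 39 − 32 = 7 for the blank.
The known cells in row 2 total 57, leaving 39 − 57 = -18 for the blank.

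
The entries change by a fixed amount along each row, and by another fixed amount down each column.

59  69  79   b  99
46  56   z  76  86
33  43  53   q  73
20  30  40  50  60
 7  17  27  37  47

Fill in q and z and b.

q = 63, z = 66, b = 89

Along each row the entries change by 10 per step; down each column they change by -13.
Row 3: from 33 at column 1, stepping by 10 to column 4 gives 63.
Row 2: from 46 at column 1, stepping by 10 to column 3 gives 66.
Row 1: from 59 at column 1, stepping by 10 to column 4 gives 89.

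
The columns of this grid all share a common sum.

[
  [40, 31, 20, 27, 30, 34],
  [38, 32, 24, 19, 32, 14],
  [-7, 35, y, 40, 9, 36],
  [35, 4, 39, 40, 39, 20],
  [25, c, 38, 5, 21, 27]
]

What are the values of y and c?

y = 10, c = 29

The complete columns each total 131.
Column 3 is missing 131 − 121 = 10 (since 20 + 24 + 39 + 38 = 121).
Column 2 is missing 131 − 102 = 29 (since 31 + 32 + 35 + 4 = 102).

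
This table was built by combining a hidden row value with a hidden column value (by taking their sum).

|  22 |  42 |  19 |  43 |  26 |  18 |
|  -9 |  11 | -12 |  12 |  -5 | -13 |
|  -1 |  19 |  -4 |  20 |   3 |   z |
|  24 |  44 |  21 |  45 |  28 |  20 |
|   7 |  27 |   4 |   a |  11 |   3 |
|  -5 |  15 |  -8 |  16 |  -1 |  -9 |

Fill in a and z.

a = 28, z = -5

The difference between any two rows is the same in every column — this is an addition table with the headers hidden.
Row 5 minus row 1 is 27 − 42 = -15, so its entry in column 4 is 43 + (-15) = 28.
Row 3 minus row 1 is 19 − 42 = -23, so its entry in column 6 is 18 + (-23) = -5.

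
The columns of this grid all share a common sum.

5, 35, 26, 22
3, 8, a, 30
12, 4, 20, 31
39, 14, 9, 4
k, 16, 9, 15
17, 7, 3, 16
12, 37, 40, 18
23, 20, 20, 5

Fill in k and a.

Column 2 sums to 141 and so does column 4; that's the common total.
In column 1 the known cells total 111, leaving 141 − 111 = 30.
In column 3 the known cells total 127, leaving 141 − 127 = 14.

k = 30, a = 14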